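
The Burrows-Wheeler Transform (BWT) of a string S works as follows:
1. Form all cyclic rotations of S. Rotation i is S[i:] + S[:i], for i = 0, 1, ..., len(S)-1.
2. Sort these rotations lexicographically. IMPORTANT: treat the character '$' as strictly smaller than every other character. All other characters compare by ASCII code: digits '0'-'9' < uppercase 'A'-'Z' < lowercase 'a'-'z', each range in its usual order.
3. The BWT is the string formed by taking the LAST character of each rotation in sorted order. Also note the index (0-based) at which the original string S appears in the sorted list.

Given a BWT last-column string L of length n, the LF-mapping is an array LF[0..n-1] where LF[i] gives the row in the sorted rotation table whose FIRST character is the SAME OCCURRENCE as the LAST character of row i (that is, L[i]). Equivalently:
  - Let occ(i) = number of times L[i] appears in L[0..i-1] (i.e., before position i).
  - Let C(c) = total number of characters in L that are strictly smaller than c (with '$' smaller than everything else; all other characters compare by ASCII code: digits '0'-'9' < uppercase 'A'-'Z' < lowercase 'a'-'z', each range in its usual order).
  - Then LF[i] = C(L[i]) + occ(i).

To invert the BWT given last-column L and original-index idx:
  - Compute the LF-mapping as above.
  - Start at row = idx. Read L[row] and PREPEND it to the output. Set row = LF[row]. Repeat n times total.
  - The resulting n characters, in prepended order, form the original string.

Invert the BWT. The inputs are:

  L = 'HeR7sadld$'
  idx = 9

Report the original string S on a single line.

Answer: saddle7RH$

Derivation:
LF mapping: 2 7 3 1 9 4 5 8 6 0
Walk LF starting at row 9, prepending L[row]:
  step 1: row=9, L[9]='$', prepend. Next row=LF[9]=0
  step 2: row=0, L[0]='H', prepend. Next row=LF[0]=2
  step 3: row=2, L[2]='R', prepend. Next row=LF[2]=3
  step 4: row=3, L[3]='7', prepend. Next row=LF[3]=1
  step 5: row=1, L[1]='e', prepend. Next row=LF[1]=7
  step 6: row=7, L[7]='l', prepend. Next row=LF[7]=8
  step 7: row=8, L[8]='d', prepend. Next row=LF[8]=6
  step 8: row=6, L[6]='d', prepend. Next row=LF[6]=5
  step 9: row=5, L[5]='a', prepend. Next row=LF[5]=4
  step 10: row=4, L[4]='s', prepend. Next row=LF[4]=9
Reversed output: saddle7RH$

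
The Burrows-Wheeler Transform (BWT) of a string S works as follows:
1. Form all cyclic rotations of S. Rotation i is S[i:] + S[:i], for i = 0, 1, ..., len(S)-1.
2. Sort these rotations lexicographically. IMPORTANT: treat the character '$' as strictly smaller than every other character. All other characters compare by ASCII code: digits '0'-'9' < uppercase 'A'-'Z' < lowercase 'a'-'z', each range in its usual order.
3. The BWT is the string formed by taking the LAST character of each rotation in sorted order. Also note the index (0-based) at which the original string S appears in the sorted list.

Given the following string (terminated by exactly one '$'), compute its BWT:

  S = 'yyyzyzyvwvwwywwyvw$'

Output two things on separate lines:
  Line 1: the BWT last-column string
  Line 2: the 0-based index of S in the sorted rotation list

Answer: wyywvvyvwwwzw$yzyyy
13

Derivation:
All 19 rotations (rotation i = S[i:]+S[:i]):
  rot[0] = yyyzyzyvwvwwywwyvw$
  rot[1] = yyzyzyvwvwwywwyvw$y
  rot[2] = yzyzyvwvwwywwyvw$yy
  rot[3] = zyzyvwvwwywwyvw$yyy
  rot[4] = yzyvwvwwywwyvw$yyyz
  rot[5] = zyvwvwwywwyvw$yyyzy
  rot[6] = yvwvwwywwyvw$yyyzyz
  rot[7] = vwvwwywwyvw$yyyzyzy
  rot[8] = wvwwywwyvw$yyyzyzyv
  rot[9] = vwwywwyvw$yyyzyzyvw
  rot[10] = wwywwyvw$yyyzyzyvwv
  rot[11] = wywwyvw$yyyzyzyvwvw
  rot[12] = ywwyvw$yyyzyzyvwvww
  rot[13] = wwyvw$yyyzyzyvwvwwy
  rot[14] = wyvw$yyyzyzyvwvwwyw
  rot[15] = yvw$yyyzyzyvwvwwyww
  rot[16] = vw$yyyzyzyvwvwwywwy
  rot[17] = w$yyyzyzyvwvwwywwyv
  rot[18] = $yyyzyzyvwvwwywwyvw
Sorted (with $ < everything):
  sorted[0] = $yyyzyzyvwvwwywwyvw  (last char: 'w')
  sorted[1] = vw$yyyzyzyvwvwwywwy  (last char: 'y')
  sorted[2] = vwvwwywwyvw$yyyzyzy  (last char: 'y')
  sorted[3] = vwwywwyvw$yyyzyzyvw  (last char: 'w')
  sorted[4] = w$yyyzyzyvwvwwywwyv  (last char: 'v')
  sorted[5] = wvwwywwyvw$yyyzyzyv  (last char: 'v')
  sorted[6] = wwyvw$yyyzyzyvwvwwy  (last char: 'y')
  sorted[7] = wwywwyvw$yyyzyzyvwv  (last char: 'v')
  sorted[8] = wyvw$yyyzyzyvwvwwyw  (last char: 'w')
  sorted[9] = wywwyvw$yyyzyzyvwvw  (last char: 'w')
  sorted[10] = yvw$yyyzyzyvwvwwyww  (last char: 'w')
  sorted[11] = yvwvwwywwyvw$yyyzyz  (last char: 'z')
  sorted[12] = ywwyvw$yyyzyzyvwvww  (last char: 'w')
  sorted[13] = yyyzyzyvwvwwywwyvw$  (last char: '$')
  sorted[14] = yyzyzyvwvwwywwyvw$y  (last char: 'y')
  sorted[15] = yzyvwvwwywwyvw$yyyz  (last char: 'z')
  sorted[16] = yzyzyvwvwwywwyvw$yy  (last char: 'y')
  sorted[17] = zyvwvwwywwyvw$yyyzy  (last char: 'y')
  sorted[18] = zyzyvwvwwywwyvw$yyy  (last char: 'y')
Last column: wyywvvyvwwwzw$yzyyy
Original string S is at sorted index 13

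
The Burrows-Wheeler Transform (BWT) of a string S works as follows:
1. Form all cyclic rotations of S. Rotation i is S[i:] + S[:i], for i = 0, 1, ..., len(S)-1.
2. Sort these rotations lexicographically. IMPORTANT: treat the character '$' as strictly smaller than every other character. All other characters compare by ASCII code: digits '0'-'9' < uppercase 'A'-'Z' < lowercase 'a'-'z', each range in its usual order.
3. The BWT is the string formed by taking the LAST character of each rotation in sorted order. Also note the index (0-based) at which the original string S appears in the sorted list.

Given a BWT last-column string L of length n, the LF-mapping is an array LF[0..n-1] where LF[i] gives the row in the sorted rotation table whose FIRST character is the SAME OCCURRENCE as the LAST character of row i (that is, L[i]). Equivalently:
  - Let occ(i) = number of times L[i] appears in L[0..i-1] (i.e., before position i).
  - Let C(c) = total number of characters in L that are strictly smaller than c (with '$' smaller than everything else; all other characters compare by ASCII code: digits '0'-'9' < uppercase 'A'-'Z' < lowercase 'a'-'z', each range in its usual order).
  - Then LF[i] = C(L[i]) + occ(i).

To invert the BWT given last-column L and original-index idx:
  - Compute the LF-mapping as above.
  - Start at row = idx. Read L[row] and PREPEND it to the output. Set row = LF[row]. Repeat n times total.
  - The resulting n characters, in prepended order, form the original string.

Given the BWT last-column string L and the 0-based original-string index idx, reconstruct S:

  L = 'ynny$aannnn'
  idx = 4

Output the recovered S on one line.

Answer: nannynanny$

Derivation:
LF mapping: 9 3 4 10 0 1 2 5 6 7 8
Walk LF starting at row 4, prepending L[row]:
  step 1: row=4, L[4]='$', prepend. Next row=LF[4]=0
  step 2: row=0, L[0]='y', prepend. Next row=LF[0]=9
  step 3: row=9, L[9]='n', prepend. Next row=LF[9]=7
  step 4: row=7, L[7]='n', prepend. Next row=LF[7]=5
  step 5: row=5, L[5]='a', prepend. Next row=LF[5]=1
  step 6: row=1, L[1]='n', prepend. Next row=LF[1]=3
  step 7: row=3, L[3]='y', prepend. Next row=LF[3]=10
  step 8: row=10, L[10]='n', prepend. Next row=LF[10]=8
  step 9: row=8, L[8]='n', prepend. Next row=LF[8]=6
  step 10: row=6, L[6]='a', prepend. Next row=LF[6]=2
  step 11: row=2, L[2]='n', prepend. Next row=LF[2]=4
Reversed output: nannynanny$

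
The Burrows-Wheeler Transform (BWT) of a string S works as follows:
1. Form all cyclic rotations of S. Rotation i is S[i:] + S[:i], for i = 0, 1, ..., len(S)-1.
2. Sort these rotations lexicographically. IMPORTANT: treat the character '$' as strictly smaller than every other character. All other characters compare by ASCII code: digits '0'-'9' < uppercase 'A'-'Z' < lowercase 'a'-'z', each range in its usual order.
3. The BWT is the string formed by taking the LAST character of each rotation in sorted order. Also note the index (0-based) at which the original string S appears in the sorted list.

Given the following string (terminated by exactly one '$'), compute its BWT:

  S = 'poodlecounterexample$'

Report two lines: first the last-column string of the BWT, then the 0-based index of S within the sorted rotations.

Answer: exeolltrpdauopcm$enoe
16

Derivation:
All 21 rotations (rotation i = S[i:]+S[:i]):
  rot[0] = poodlecounterexample$
  rot[1] = oodlecounterexample$p
  rot[2] = odlecounterexample$po
  rot[3] = dlecounterexample$poo
  rot[4] = lecounterexample$pood
  rot[5] = ecounterexample$poodl
  rot[6] = counterexample$poodle
  rot[7] = ounterexample$poodlec
  rot[8] = unterexample$poodleco
  rot[9] = nterexample$poodlecou
  rot[10] = terexample$poodlecoun
  rot[11] = erexample$poodlecount
  rot[12] = rexample$poodlecounte
  rot[13] = example$poodlecounter
  rot[14] = xample$poodlecountere
  rot[15] = ample$poodlecounterex
  rot[16] = mple$poodlecounterexa
  rot[17] = ple$poodlecounterexam
  rot[18] = le$poodlecounterexamp
  rot[19] = e$poodlecounterexampl
  rot[20] = $poodlecounterexample
Sorted (with $ < everything):
  sorted[0] = $poodlecounterexample  (last char: 'e')
  sorted[1] = ample$poodlecounterex  (last char: 'x')
  sorted[2] = counterexample$poodle  (last char: 'e')
  sorted[3] = dlecounterexample$poo  (last char: 'o')
  sorted[4] = e$poodlecounterexampl  (last char: 'l')
  sorted[5] = ecounterexample$poodl  (last char: 'l')
  sorted[6] = erexample$poodlecount  (last char: 't')
  sorted[7] = example$poodlecounter  (last char: 'r')
  sorted[8] = le$poodlecounterexamp  (last char: 'p')
  sorted[9] = lecounterexample$pood  (last char: 'd')
  sorted[10] = mple$poodlecounterexa  (last char: 'a')
  sorted[11] = nterexample$poodlecou  (last char: 'u')
  sorted[12] = odlecounterexample$po  (last char: 'o')
  sorted[13] = oodlecounterexample$p  (last char: 'p')
  sorted[14] = ounterexample$poodlec  (last char: 'c')
  sorted[15] = ple$poodlecounterexam  (last char: 'm')
  sorted[16] = poodlecounterexample$  (last char: '$')
  sorted[17] = rexample$poodlecounte  (last char: 'e')
  sorted[18] = terexample$poodlecoun  (last char: 'n')
  sorted[19] = unterexample$poodleco  (last char: 'o')
  sorted[20] = xample$poodlecountere  (last char: 'e')
Last column: exeolltrpdauopcm$enoe
Original string S is at sorted index 16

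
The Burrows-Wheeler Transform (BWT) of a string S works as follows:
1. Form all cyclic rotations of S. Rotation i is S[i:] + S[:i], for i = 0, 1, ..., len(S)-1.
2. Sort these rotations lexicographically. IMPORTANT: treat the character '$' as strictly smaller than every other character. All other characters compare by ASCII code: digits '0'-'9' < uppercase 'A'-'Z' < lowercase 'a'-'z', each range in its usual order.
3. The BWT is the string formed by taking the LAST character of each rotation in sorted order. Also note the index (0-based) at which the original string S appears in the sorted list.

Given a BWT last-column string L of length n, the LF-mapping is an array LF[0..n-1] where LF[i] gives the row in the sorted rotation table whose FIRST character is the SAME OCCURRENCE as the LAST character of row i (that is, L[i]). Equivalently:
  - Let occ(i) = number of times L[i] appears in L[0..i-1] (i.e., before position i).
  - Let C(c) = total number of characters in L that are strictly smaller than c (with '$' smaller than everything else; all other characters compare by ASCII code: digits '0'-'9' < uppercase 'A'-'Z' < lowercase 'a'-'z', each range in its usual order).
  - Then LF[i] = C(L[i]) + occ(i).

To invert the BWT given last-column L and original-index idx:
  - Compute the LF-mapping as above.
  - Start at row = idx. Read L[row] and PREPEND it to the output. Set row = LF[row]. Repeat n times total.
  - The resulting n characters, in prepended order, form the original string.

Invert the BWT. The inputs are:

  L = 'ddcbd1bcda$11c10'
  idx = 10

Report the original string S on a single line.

Answer: cb1cd0dbac11d1d$

Derivation:
LF mapping: 12 13 9 7 14 2 8 10 15 6 0 3 4 11 5 1
Walk LF starting at row 10, prepending L[row]:
  step 1: row=10, L[10]='$', prepend. Next row=LF[10]=0
  step 2: row=0, L[0]='d', prepend. Next row=LF[0]=12
  step 3: row=12, L[12]='1', prepend. Next row=LF[12]=4
  step 4: row=4, L[4]='d', prepend. Next row=LF[4]=14
  step 5: row=14, L[14]='1', prepend. Next row=LF[14]=5
  step 6: row=5, L[5]='1', prepend. Next row=LF[5]=2
  step 7: row=2, L[2]='c', prepend. Next row=LF[2]=9
  step 8: row=9, L[9]='a', prepend. Next row=LF[9]=6
  step 9: row=6, L[6]='b', prepend. Next row=LF[6]=8
  step 10: row=8, L[8]='d', prepend. Next row=LF[8]=15
  step 11: row=15, L[15]='0', prepend. Next row=LF[15]=1
  step 12: row=1, L[1]='d', prepend. Next row=LF[1]=13
  step 13: row=13, L[13]='c', prepend. Next row=LF[13]=11
  step 14: row=11, L[11]='1', prepend. Next row=LF[11]=3
  step 15: row=3, L[3]='b', prepend. Next row=LF[3]=7
  step 16: row=7, L[7]='c', prepend. Next row=LF[7]=10
Reversed output: cb1cd0dbac11d1d$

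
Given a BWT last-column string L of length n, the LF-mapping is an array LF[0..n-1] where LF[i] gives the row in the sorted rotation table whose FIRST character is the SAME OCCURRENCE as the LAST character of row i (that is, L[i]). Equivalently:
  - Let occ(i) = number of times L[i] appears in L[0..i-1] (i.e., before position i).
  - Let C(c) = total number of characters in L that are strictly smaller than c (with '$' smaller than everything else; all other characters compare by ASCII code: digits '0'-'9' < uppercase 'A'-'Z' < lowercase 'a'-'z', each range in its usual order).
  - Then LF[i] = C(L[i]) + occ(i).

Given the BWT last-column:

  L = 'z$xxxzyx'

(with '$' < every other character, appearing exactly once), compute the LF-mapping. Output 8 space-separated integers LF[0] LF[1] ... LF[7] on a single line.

Char counts: '$':1, 'x':4, 'y':1, 'z':2
C (first-col start): C('$')=0, C('x')=1, C('y')=5, C('z')=6
L[0]='z': occ=0, LF[0]=C('z')+0=6+0=6
L[1]='$': occ=0, LF[1]=C('$')+0=0+0=0
L[2]='x': occ=0, LF[2]=C('x')+0=1+0=1
L[3]='x': occ=1, LF[3]=C('x')+1=1+1=2
L[4]='x': occ=2, LF[4]=C('x')+2=1+2=3
L[5]='z': occ=1, LF[5]=C('z')+1=6+1=7
L[6]='y': occ=0, LF[6]=C('y')+0=5+0=5
L[7]='x': occ=3, LF[7]=C('x')+3=1+3=4

Answer: 6 0 1 2 3 7 5 4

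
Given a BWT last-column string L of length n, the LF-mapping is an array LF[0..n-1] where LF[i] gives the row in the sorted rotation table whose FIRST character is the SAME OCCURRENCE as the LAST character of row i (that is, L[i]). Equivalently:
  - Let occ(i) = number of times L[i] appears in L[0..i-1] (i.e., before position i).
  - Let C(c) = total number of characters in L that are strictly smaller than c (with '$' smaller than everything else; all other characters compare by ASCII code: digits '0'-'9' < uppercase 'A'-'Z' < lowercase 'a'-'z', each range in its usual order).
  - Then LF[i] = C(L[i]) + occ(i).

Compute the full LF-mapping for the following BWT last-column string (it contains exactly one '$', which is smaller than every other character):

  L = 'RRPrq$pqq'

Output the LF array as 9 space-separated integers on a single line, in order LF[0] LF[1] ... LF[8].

Answer: 2 3 1 8 5 0 4 6 7

Derivation:
Char counts: '$':1, 'P':1, 'R':2, 'p':1, 'q':3, 'r':1
C (first-col start): C('$')=0, C('P')=1, C('R')=2, C('p')=4, C('q')=5, C('r')=8
L[0]='R': occ=0, LF[0]=C('R')+0=2+0=2
L[1]='R': occ=1, LF[1]=C('R')+1=2+1=3
L[2]='P': occ=0, LF[2]=C('P')+0=1+0=1
L[3]='r': occ=0, LF[3]=C('r')+0=8+0=8
L[4]='q': occ=0, LF[4]=C('q')+0=5+0=5
L[5]='$': occ=0, LF[5]=C('$')+0=0+0=0
L[6]='p': occ=0, LF[6]=C('p')+0=4+0=4
L[7]='q': occ=1, LF[7]=C('q')+1=5+1=6
L[8]='q': occ=2, LF[8]=C('q')+2=5+2=7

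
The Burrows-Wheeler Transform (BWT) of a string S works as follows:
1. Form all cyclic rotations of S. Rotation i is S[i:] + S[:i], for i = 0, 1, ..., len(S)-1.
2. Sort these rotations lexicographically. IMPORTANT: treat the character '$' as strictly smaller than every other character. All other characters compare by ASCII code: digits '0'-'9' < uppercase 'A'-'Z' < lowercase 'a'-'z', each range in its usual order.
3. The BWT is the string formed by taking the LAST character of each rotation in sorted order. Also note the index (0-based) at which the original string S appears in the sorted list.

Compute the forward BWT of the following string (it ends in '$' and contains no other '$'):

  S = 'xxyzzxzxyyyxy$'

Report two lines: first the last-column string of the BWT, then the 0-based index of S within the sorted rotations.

Answer: y$yzxzxyyxxxzy
1

Derivation:
All 14 rotations (rotation i = S[i:]+S[:i]):
  rot[0] = xxyzzxzxyyyxy$
  rot[1] = xyzzxzxyyyxy$x
  rot[2] = yzzxzxyyyxy$xx
  rot[3] = zzxzxyyyxy$xxy
  rot[4] = zxzxyyyxy$xxyz
  rot[5] = xzxyyyxy$xxyzz
  rot[6] = zxyyyxy$xxyzzx
  rot[7] = xyyyxy$xxyzzxz
  rot[8] = yyyxy$xxyzzxzx
  rot[9] = yyxy$xxyzzxzxy
  rot[10] = yxy$xxyzzxzxyy
  rot[11] = xy$xxyzzxzxyyy
  rot[12] = y$xxyzzxzxyyyx
  rot[13] = $xxyzzxzxyyyxy
Sorted (with $ < everything):
  sorted[0] = $xxyzzxzxyyyxy  (last char: 'y')
  sorted[1] = xxyzzxzxyyyxy$  (last char: '$')
  sorted[2] = xy$xxyzzxzxyyy  (last char: 'y')
  sorted[3] = xyyyxy$xxyzzxz  (last char: 'z')
  sorted[4] = xyzzxzxyyyxy$x  (last char: 'x')
  sorted[5] = xzxyyyxy$xxyzz  (last char: 'z')
  sorted[6] = y$xxyzzxzxyyyx  (last char: 'x')
  sorted[7] = yxy$xxyzzxzxyy  (last char: 'y')
  sorted[8] = yyxy$xxyzzxzxy  (last char: 'y')
  sorted[9] = yyyxy$xxyzzxzx  (last char: 'x')
  sorted[10] = yzzxzxyyyxy$xx  (last char: 'x')
  sorted[11] = zxyyyxy$xxyzzx  (last char: 'x')
  sorted[12] = zxzxyyyxy$xxyz  (last char: 'z')
  sorted[13] = zzxzxyyyxy$xxy  (last char: 'y')
Last column: y$yzxzxyyxxxzy
Original string S is at sorted index 1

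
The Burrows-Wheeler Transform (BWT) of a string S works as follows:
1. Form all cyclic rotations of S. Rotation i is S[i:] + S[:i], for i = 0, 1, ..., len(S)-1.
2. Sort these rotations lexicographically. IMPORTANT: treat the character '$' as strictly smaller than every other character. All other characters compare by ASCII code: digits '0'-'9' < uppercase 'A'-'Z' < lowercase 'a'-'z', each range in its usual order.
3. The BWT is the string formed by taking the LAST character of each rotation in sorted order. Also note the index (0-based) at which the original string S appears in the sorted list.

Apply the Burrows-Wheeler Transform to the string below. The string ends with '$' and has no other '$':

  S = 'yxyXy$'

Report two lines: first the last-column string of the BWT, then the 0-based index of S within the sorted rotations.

All 6 rotations (rotation i = S[i:]+S[:i]):
  rot[0] = yxyXy$
  rot[1] = xyXy$y
  rot[2] = yXy$yx
  rot[3] = Xy$yxy
  rot[4] = y$yxyX
  rot[5] = $yxyXy
Sorted (with $ < everything):
  sorted[0] = $yxyXy  (last char: 'y')
  sorted[1] = Xy$yxy  (last char: 'y')
  sorted[2] = xyXy$y  (last char: 'y')
  sorted[3] = y$yxyX  (last char: 'X')
  sorted[4] = yXy$yx  (last char: 'x')
  sorted[5] = yxyXy$  (last char: '$')
Last column: yyyXx$
Original string S is at sorted index 5

Answer: yyyXx$
5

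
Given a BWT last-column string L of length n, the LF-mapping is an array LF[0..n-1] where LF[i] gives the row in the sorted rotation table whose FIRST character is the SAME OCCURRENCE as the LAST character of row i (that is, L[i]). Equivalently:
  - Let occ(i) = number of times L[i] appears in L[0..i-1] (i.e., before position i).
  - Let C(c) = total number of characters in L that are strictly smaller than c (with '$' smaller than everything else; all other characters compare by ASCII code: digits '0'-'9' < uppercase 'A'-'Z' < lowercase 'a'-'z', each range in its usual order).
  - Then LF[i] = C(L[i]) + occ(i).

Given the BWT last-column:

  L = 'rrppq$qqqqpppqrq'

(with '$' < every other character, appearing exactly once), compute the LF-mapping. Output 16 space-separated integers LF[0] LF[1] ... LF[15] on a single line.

Char counts: '$':1, 'p':5, 'q':7, 'r':3
C (first-col start): C('$')=0, C('p')=1, C('q')=6, C('r')=13
L[0]='r': occ=0, LF[0]=C('r')+0=13+0=13
L[1]='r': occ=1, LF[1]=C('r')+1=13+1=14
L[2]='p': occ=0, LF[2]=C('p')+0=1+0=1
L[3]='p': occ=1, LF[3]=C('p')+1=1+1=2
L[4]='q': occ=0, LF[4]=C('q')+0=6+0=6
L[5]='$': occ=0, LF[5]=C('$')+0=0+0=0
L[6]='q': occ=1, LF[6]=C('q')+1=6+1=7
L[7]='q': occ=2, LF[7]=C('q')+2=6+2=8
L[8]='q': occ=3, LF[8]=C('q')+3=6+3=9
L[9]='q': occ=4, LF[9]=C('q')+4=6+4=10
L[10]='p': occ=2, LF[10]=C('p')+2=1+2=3
L[11]='p': occ=3, LF[11]=C('p')+3=1+3=4
L[12]='p': occ=4, LF[12]=C('p')+4=1+4=5
L[13]='q': occ=5, LF[13]=C('q')+5=6+5=11
L[14]='r': occ=2, LF[14]=C('r')+2=13+2=15
L[15]='q': occ=6, LF[15]=C('q')+6=6+6=12

Answer: 13 14 1 2 6 0 7 8 9 10 3 4 5 11 15 12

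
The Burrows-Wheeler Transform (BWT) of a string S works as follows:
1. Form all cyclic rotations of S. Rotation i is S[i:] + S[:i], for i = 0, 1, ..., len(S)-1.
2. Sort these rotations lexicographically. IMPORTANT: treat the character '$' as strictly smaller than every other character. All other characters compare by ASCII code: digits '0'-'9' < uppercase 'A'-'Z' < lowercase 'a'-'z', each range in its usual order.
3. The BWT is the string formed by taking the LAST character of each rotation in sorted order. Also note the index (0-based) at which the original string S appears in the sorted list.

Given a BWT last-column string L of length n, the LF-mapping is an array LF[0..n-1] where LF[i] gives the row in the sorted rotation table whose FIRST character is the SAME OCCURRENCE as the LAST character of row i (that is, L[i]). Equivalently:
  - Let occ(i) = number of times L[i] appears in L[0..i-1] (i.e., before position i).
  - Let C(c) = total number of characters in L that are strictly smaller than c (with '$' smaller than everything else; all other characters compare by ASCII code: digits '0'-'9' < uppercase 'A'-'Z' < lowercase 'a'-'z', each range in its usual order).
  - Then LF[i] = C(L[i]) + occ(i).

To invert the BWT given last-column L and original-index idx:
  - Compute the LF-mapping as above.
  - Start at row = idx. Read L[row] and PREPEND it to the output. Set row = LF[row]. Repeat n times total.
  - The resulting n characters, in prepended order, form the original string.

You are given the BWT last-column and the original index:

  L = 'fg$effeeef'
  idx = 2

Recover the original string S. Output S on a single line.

LF mapping: 5 9 0 1 6 7 2 3 4 8
Walk LF starting at row 2, prepending L[row]:
  step 1: row=2, L[2]='$', prepend. Next row=LF[2]=0
  step 2: row=0, L[0]='f', prepend. Next row=LF[0]=5
  step 3: row=5, L[5]='f', prepend. Next row=LF[5]=7
  step 4: row=7, L[7]='e', prepend. Next row=LF[7]=3
  step 5: row=3, L[3]='e', prepend. Next row=LF[3]=1
  step 6: row=1, L[1]='g', prepend. Next row=LF[1]=9
  step 7: row=9, L[9]='f', prepend. Next row=LF[9]=8
  step 8: row=8, L[8]='e', prepend. Next row=LF[8]=4
  step 9: row=4, L[4]='f', prepend. Next row=LF[4]=6
  step 10: row=6, L[6]='e', prepend. Next row=LF[6]=2
Reversed output: efefgeeff$

Answer: efefgeeff$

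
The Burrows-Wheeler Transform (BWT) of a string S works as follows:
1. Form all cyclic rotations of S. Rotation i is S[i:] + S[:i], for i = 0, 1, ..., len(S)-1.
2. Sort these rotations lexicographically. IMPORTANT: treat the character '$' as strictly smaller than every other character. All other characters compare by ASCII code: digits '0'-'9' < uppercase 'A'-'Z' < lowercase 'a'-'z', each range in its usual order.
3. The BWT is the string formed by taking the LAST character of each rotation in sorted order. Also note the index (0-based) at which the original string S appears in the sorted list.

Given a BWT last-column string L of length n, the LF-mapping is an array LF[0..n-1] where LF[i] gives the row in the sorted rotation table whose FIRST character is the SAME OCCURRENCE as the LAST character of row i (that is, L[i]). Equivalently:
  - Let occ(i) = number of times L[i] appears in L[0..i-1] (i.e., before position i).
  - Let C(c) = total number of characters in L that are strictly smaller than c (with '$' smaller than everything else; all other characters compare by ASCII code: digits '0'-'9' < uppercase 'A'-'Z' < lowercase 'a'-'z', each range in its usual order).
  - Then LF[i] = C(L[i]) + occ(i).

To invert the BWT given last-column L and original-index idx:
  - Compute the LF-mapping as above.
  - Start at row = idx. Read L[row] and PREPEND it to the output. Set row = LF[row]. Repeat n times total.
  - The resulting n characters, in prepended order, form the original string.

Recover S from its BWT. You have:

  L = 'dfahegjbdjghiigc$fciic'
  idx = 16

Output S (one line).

Answer: igfighchgcjfabdeciijd$

Derivation:
LF mapping: 6 9 1 14 8 11 20 2 7 21 12 15 16 17 13 3 0 10 4 18 19 5
Walk LF starting at row 16, prepending L[row]:
  step 1: row=16, L[16]='$', prepend. Next row=LF[16]=0
  step 2: row=0, L[0]='d', prepend. Next row=LF[0]=6
  step 3: row=6, L[6]='j', prepend. Next row=LF[6]=20
  step 4: row=20, L[20]='i', prepend. Next row=LF[20]=19
  step 5: row=19, L[19]='i', prepend. Next row=LF[19]=18
  step 6: row=18, L[18]='c', prepend. Next row=LF[18]=4
  step 7: row=4, L[4]='e', prepend. Next row=LF[4]=8
  step 8: row=8, L[8]='d', prepend. Next row=LF[8]=7
  step 9: row=7, L[7]='b', prepend. Next row=LF[7]=2
  step 10: row=2, L[2]='a', prepend. Next row=LF[2]=1
  step 11: row=1, L[1]='f', prepend. Next row=LF[1]=9
  step 12: row=9, L[9]='j', prepend. Next row=LF[9]=21
  step 13: row=21, L[21]='c', prepend. Next row=LF[21]=5
  step 14: row=5, L[5]='g', prepend. Next row=LF[5]=11
  step 15: row=11, L[11]='h', prepend. Next row=LF[11]=15
  step 16: row=15, L[15]='c', prepend. Next row=LF[15]=3
  step 17: row=3, L[3]='h', prepend. Next row=LF[3]=14
  step 18: row=14, L[14]='g', prepend. Next row=LF[14]=13
  step 19: row=13, L[13]='i', prepend. Next row=LF[13]=17
  step 20: row=17, L[17]='f', prepend. Next row=LF[17]=10
  step 21: row=10, L[10]='g', prepend. Next row=LF[10]=12
  step 22: row=12, L[12]='i', prepend. Next row=LF[12]=16
Reversed output: igfighchgcjfabdeciijd$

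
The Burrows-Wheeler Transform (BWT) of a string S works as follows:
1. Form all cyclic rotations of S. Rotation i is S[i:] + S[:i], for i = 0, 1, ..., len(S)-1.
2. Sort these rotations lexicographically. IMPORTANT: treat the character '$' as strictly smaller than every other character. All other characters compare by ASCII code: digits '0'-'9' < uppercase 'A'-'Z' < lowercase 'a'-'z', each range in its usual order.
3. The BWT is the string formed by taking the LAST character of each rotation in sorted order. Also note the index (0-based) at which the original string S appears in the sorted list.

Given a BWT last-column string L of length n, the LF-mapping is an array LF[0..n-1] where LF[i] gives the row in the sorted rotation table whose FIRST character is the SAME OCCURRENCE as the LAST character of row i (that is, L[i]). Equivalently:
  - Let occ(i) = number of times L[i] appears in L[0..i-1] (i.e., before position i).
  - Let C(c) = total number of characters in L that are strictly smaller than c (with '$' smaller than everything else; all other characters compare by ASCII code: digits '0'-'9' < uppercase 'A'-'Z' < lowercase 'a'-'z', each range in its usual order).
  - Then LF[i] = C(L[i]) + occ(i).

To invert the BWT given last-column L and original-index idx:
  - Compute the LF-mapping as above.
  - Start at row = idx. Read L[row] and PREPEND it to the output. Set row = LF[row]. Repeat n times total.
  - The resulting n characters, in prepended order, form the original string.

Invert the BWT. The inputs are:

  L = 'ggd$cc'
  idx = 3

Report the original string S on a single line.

Answer: dcgcg$

Derivation:
LF mapping: 4 5 3 0 1 2
Walk LF starting at row 3, prepending L[row]:
  step 1: row=3, L[3]='$', prepend. Next row=LF[3]=0
  step 2: row=0, L[0]='g', prepend. Next row=LF[0]=4
  step 3: row=4, L[4]='c', prepend. Next row=LF[4]=1
  step 4: row=1, L[1]='g', prepend. Next row=LF[1]=5
  step 5: row=5, L[5]='c', prepend. Next row=LF[5]=2
  step 6: row=2, L[2]='d', prepend. Next row=LF[2]=3
Reversed output: dcgcg$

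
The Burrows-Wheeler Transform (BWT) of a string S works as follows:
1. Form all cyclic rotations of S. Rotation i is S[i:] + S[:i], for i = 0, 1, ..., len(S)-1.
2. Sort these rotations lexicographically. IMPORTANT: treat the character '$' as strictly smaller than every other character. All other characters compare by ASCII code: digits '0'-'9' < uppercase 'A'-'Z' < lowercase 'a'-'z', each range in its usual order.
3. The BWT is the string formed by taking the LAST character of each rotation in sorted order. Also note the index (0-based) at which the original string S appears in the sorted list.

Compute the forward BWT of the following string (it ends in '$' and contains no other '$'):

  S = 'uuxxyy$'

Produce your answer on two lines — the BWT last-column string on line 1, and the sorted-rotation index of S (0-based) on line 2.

All 7 rotations (rotation i = S[i:]+S[:i]):
  rot[0] = uuxxyy$
  rot[1] = uxxyy$u
  rot[2] = xxyy$uu
  rot[3] = xyy$uux
  rot[4] = yy$uuxx
  rot[5] = y$uuxxy
  rot[6] = $uuxxyy
Sorted (with $ < everything):
  sorted[0] = $uuxxyy  (last char: 'y')
  sorted[1] = uuxxyy$  (last char: '$')
  sorted[2] = uxxyy$u  (last char: 'u')
  sorted[3] = xxyy$uu  (last char: 'u')
  sorted[4] = xyy$uux  (last char: 'x')
  sorted[5] = y$uuxxy  (last char: 'y')
  sorted[6] = yy$uuxx  (last char: 'x')
Last column: y$uuxyx
Original string S is at sorted index 1

Answer: y$uuxyx
1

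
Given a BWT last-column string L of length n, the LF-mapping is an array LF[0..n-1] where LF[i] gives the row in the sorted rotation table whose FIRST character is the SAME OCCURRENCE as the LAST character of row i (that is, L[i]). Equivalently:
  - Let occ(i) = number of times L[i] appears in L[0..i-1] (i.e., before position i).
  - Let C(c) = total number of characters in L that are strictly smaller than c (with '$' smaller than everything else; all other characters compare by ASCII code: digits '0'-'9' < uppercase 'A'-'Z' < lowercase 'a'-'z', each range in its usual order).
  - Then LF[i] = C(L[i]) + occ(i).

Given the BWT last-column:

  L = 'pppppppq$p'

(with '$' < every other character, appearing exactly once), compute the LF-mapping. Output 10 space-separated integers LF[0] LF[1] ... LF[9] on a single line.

Char counts: '$':1, 'p':8, 'q':1
C (first-col start): C('$')=0, C('p')=1, C('q')=9
L[0]='p': occ=0, LF[0]=C('p')+0=1+0=1
L[1]='p': occ=1, LF[1]=C('p')+1=1+1=2
L[2]='p': occ=2, LF[2]=C('p')+2=1+2=3
L[3]='p': occ=3, LF[3]=C('p')+3=1+3=4
L[4]='p': occ=4, LF[4]=C('p')+4=1+4=5
L[5]='p': occ=5, LF[5]=C('p')+5=1+5=6
L[6]='p': occ=6, LF[6]=C('p')+6=1+6=7
L[7]='q': occ=0, LF[7]=C('q')+0=9+0=9
L[8]='$': occ=0, LF[8]=C('$')+0=0+0=0
L[9]='p': occ=7, LF[9]=C('p')+7=1+7=8

Answer: 1 2 3 4 5 6 7 9 0 8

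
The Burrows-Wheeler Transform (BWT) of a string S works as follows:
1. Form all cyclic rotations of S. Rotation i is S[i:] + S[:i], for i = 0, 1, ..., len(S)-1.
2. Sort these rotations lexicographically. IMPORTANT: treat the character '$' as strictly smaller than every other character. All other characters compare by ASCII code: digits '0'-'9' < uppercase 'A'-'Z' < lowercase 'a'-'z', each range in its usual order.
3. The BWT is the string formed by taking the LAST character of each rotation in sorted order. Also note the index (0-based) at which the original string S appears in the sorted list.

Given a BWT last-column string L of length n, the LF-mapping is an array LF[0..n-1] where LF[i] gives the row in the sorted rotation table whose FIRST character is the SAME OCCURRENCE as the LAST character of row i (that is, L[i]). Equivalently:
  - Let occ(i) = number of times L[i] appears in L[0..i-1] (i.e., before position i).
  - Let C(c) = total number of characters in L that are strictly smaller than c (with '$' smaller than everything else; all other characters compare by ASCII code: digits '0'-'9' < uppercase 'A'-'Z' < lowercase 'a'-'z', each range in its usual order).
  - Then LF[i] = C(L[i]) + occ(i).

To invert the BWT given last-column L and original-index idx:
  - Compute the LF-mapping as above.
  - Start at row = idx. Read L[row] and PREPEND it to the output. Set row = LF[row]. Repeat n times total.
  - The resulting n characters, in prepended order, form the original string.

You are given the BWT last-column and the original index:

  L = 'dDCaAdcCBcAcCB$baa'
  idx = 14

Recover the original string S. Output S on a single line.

LF mapping: 16 8 5 9 1 17 13 6 3 14 2 15 7 4 0 12 10 11
Walk LF starting at row 14, prepending L[row]:
  step 1: row=14, L[14]='$', prepend. Next row=LF[14]=0
  step 2: row=0, L[0]='d', prepend. Next row=LF[0]=16
  step 3: row=16, L[16]='a', prepend. Next row=LF[16]=10
  step 4: row=10, L[10]='A', prepend. Next row=LF[10]=2
  step 5: row=2, L[2]='C', prepend. Next row=LF[2]=5
  step 6: row=5, L[5]='d', prepend. Next row=LF[5]=17
  step 7: row=17, L[17]='a', prepend. Next row=LF[17]=11
  step 8: row=11, L[11]='c', prepend. Next row=LF[11]=15
  step 9: row=15, L[15]='b', prepend. Next row=LF[15]=12
  step 10: row=12, L[12]='C', prepend. Next row=LF[12]=7
  step 11: row=7, L[7]='C', prepend. Next row=LF[7]=6
  step 12: row=6, L[6]='c', prepend. Next row=LF[6]=13
  step 13: row=13, L[13]='B', prepend. Next row=LF[13]=4
  step 14: row=4, L[4]='A', prepend. Next row=LF[4]=1
  step 15: row=1, L[1]='D', prepend. Next row=LF[1]=8
  step 16: row=8, L[8]='B', prepend. Next row=LF[8]=3
  step 17: row=3, L[3]='a', prepend. Next row=LF[3]=9
  step 18: row=9, L[9]='c', prepend. Next row=LF[9]=14
Reversed output: caBDABcCCbcadCAad$

Answer: caBDABcCCbcadCAad$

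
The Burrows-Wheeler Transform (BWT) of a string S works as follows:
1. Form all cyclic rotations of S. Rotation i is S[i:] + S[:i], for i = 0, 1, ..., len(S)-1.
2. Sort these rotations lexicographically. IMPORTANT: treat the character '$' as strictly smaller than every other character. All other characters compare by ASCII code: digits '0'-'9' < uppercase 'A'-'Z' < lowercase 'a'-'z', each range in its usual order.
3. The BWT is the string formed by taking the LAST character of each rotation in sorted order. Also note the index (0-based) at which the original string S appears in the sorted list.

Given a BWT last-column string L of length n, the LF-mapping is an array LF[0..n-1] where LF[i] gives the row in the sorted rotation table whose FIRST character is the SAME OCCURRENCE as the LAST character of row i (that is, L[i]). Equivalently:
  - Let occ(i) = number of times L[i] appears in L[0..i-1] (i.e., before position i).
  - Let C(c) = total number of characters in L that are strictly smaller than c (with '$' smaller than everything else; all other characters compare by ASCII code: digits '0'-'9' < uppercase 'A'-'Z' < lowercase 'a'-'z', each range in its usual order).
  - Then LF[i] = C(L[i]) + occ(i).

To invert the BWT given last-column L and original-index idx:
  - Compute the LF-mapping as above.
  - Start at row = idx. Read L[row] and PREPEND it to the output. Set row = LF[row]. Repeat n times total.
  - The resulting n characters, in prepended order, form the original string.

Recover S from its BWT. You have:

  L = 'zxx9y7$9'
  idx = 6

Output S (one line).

LF mapping: 7 4 5 2 6 1 0 3
Walk LF starting at row 6, prepending L[row]:
  step 1: row=6, L[6]='$', prepend. Next row=LF[6]=0
  step 2: row=0, L[0]='z', prepend. Next row=LF[0]=7
  step 3: row=7, L[7]='9', prepend. Next row=LF[7]=3
  step 4: row=3, L[3]='9', prepend. Next row=LF[3]=2
  step 5: row=2, L[2]='x', prepend. Next row=LF[2]=5
  step 6: row=5, L[5]='7', prepend. Next row=LF[5]=1
  step 7: row=1, L[1]='x', prepend. Next row=LF[1]=4
  step 8: row=4, L[4]='y', prepend. Next row=LF[4]=6
Reversed output: yx7x99z$

Answer: yx7x99z$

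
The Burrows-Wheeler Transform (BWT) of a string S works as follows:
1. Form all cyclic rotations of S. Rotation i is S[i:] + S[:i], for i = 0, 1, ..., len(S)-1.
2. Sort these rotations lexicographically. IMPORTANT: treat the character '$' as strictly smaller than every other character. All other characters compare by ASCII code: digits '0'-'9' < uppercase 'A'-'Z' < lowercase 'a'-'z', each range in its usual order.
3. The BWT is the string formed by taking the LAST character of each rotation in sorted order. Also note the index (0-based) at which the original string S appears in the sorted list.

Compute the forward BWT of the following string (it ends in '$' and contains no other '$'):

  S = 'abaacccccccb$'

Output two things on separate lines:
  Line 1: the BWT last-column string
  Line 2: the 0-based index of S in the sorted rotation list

Answer: bb$acacccccca
2

Derivation:
All 13 rotations (rotation i = S[i:]+S[:i]):
  rot[0] = abaacccccccb$
  rot[1] = baacccccccb$a
  rot[2] = aacccccccb$ab
  rot[3] = acccccccb$aba
  rot[4] = cccccccb$abaa
  rot[5] = ccccccb$abaac
  rot[6] = cccccb$abaacc
  rot[7] = ccccb$abaaccc
  rot[8] = cccb$abaacccc
  rot[9] = ccb$abaaccccc
  rot[10] = cb$abaacccccc
  rot[11] = b$abaaccccccc
  rot[12] = $abaacccccccb
Sorted (with $ < everything):
  sorted[0] = $abaacccccccb  (last char: 'b')
  sorted[1] = aacccccccb$ab  (last char: 'b')
  sorted[2] = abaacccccccb$  (last char: '$')
  sorted[3] = acccccccb$aba  (last char: 'a')
  sorted[4] = b$abaaccccccc  (last char: 'c')
  sorted[5] = baacccccccb$a  (last char: 'a')
  sorted[6] = cb$abaacccccc  (last char: 'c')
  sorted[7] = ccb$abaaccccc  (last char: 'c')
  sorted[8] = cccb$abaacccc  (last char: 'c')
  sorted[9] = ccccb$abaaccc  (last char: 'c')
  sorted[10] = cccccb$abaacc  (last char: 'c')
  sorted[11] = ccccccb$abaac  (last char: 'c')
  sorted[12] = cccccccb$abaa  (last char: 'a')
Last column: bb$acacccccca
Original string S is at sorted index 2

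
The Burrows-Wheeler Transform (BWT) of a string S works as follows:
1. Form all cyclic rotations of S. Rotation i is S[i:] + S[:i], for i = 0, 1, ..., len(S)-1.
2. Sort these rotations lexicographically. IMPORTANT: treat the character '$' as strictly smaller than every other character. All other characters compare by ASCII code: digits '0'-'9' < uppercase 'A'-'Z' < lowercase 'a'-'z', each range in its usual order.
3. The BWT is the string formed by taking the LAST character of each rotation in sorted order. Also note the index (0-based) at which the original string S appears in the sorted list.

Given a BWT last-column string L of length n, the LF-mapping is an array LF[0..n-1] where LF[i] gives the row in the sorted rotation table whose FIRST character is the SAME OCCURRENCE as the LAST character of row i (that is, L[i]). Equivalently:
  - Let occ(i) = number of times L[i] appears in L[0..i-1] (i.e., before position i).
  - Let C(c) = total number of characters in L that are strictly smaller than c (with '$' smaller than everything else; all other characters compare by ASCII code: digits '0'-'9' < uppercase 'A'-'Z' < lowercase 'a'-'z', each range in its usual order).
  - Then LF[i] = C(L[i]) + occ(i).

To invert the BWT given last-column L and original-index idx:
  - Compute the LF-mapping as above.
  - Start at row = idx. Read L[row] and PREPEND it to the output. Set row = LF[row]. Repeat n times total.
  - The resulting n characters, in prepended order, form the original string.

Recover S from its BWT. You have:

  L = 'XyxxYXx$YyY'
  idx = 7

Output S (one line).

Answer: xYYxxXYyyX$

Derivation:
LF mapping: 1 9 6 7 3 2 8 0 4 10 5
Walk LF starting at row 7, prepending L[row]:
  step 1: row=7, L[7]='$', prepend. Next row=LF[7]=0
  step 2: row=0, L[0]='X', prepend. Next row=LF[0]=1
  step 3: row=1, L[1]='y', prepend. Next row=LF[1]=9
  step 4: row=9, L[9]='y', prepend. Next row=LF[9]=10
  step 5: row=10, L[10]='Y', prepend. Next row=LF[10]=5
  step 6: row=5, L[5]='X', prepend. Next row=LF[5]=2
  step 7: row=2, L[2]='x', prepend. Next row=LF[2]=6
  step 8: row=6, L[6]='x', prepend. Next row=LF[6]=8
  step 9: row=8, L[8]='Y', prepend. Next row=LF[8]=4
  step 10: row=4, L[4]='Y', prepend. Next row=LF[4]=3
  step 11: row=3, L[3]='x', prepend. Next row=LF[3]=7
Reversed output: xYYxxXYyyX$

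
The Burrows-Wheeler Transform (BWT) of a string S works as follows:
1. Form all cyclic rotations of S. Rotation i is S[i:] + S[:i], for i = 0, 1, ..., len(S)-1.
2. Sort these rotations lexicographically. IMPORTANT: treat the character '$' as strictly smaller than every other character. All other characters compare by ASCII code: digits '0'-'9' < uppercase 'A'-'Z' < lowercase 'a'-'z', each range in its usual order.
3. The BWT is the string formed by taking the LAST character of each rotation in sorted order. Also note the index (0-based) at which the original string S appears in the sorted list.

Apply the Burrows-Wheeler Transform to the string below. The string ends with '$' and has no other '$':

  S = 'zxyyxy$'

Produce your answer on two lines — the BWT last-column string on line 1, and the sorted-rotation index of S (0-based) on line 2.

Answer: yyzxyx$
6

Derivation:
All 7 rotations (rotation i = S[i:]+S[:i]):
  rot[0] = zxyyxy$
  rot[1] = xyyxy$z
  rot[2] = yyxy$zx
  rot[3] = yxy$zxy
  rot[4] = xy$zxyy
  rot[5] = y$zxyyx
  rot[6] = $zxyyxy
Sorted (with $ < everything):
  sorted[0] = $zxyyxy  (last char: 'y')
  sorted[1] = xy$zxyy  (last char: 'y')
  sorted[2] = xyyxy$z  (last char: 'z')
  sorted[3] = y$zxyyx  (last char: 'x')
  sorted[4] = yxy$zxy  (last char: 'y')
  sorted[5] = yyxy$zx  (last char: 'x')
  sorted[6] = zxyyxy$  (last char: '$')
Last column: yyzxyx$
Original string S is at sorted index 6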